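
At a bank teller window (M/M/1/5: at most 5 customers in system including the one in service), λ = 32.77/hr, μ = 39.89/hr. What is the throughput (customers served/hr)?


ρ = 0.8215; P_K = (1−ρ)ρ^5/(1−ρ^6) = 0.096423
λ_eff = λ(1 − P_K) = 32.77·(1 − 0.096423) = 32.77·0.903577 = 29.6102 /hr

Final: 29.6102 /hr


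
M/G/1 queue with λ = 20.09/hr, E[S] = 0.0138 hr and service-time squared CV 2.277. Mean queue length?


ρ = λ·E[S] = 20.09·0.0138 = 0.2772
Lq = ρ²(1+C_s²)/(2(1−ρ)) = 0.07686·(1+2.277)/(2·0.7228)
= 0.07686·3.2770/1.4455 = 0.17425

Final: 0.17425


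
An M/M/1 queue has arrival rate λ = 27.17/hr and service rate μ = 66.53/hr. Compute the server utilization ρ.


ρ = λ/μ = 27.17/66.53 = 0.4084

Final: 0.4084


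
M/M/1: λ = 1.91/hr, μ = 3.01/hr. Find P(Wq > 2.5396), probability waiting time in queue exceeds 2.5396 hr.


ρ = 1.91/3.01 = 0.6346
P(Wq > t) = ρ·e^{−(μ−λ)t} = 0.6346·e^{−2.7936}
= 0.6346·0.061203 = 0.038836

Final: 0.038836


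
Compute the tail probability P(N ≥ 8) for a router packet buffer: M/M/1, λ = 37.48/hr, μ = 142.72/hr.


ρ = 37.48/142.72 = 0.2626
P(N ≥ n) = ρ^n = 0.2626^8 = 0.00002262

Final: 0.00002262


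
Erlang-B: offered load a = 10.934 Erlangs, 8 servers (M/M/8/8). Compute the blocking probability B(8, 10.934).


B(c,a) = (a^c/c!) / Σ_{k=0}^{c} a^k/k!
a^8/8! = 5066.546501
Σ terms (k=0..8): 1.00000 + 10.93400 + 59.77618 + 217.86424 + 595.53191 + 1302.30918 + 2373.24143 + 3707.00311 + 5066.54650 = 13334.206550
B = 5066.546501/13334.206550 = 0.379966

Final: 0.379966


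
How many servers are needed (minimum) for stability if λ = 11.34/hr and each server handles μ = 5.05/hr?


Stability requires cμ > λ ⇔ c > λ/μ.
λ/μ = 11.34/5.05 = 2.2455
Minimum integer c = ⌊2.2455⌋ + 1 = 3
Check: 3·5.05 = 15.15 > 11.34, while 2·5.05 = 10.10 ≤ 11.34

Final: 3 servers


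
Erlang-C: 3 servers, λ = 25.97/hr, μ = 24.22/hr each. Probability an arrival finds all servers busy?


a = λ/μ = 1.0723; ρ = a/3 = 0.3574
P₀ = 0.337055 (from M/M/c formula)
C(c,a) = [a^c/(c!(1−ρ))]·P₀ = [1.23280/(6·0.6426)]·0.337055
= 0.31975·0.337055 = 0.107774

Final: 0.107774


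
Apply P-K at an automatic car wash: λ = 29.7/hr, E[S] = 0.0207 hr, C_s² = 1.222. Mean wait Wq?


ρ = λ·E[S] = 29.7·0.0207 = 0.6148
E[S²] = E[S]²(1+C_s²) = 0.0207²·(1+1.222) = 0.0009521
Wq = λ·E[S²]/(2(1−ρ)) = 29.7·0.0009521/(2·0.3852) = 0.03670 hr

Final: 0.03670 hr


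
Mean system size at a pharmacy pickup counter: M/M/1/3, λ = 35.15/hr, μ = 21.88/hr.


ρ = 35.15/21.88 = 1.6065
L = ρ[1 − (K+1)ρ^K + Kρ^(K+1)] / [(1−ρ)(1−ρ^(K+1))]
Numerator: 1.6065·(1 − 4·4.146045 + 3·6.660580) = 7.064634
Denominator: (-0.6065)·(-5.660580) = 3.433085
L = 7.064634/3.433085 = 2.0578

Final: 2.0578


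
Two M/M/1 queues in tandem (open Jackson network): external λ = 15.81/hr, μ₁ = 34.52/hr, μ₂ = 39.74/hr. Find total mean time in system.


Each node sees arrival rate λ = 15.81/hr (tandem ⇒ throughput preserved).
W₁ = 1/(μ₁−λ) = 1/(34.52−15.81) = 0.05345 hr
W₂ = 1/(μ₂−λ) = 1/(39.74−15.81) = 0.04179 hr
W_total = W₁ + W₂ = 0.05345 + 0.04179 = 0.09524 hr

Final: 0.09524 hr


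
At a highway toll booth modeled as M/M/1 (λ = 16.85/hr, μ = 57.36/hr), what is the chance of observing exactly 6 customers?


ρ = 16.85/57.36 = 0.2938
P_n = (1−ρ)·ρ^n = (1 − 0.2938)·0.2938^6 = 0.7062·0.0006426 = 0.0004538

Final: 0.0004538


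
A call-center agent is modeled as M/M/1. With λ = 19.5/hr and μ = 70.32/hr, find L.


ρ = λ/μ = 19.5/70.32 = 0.2773
L = ρ/(1−ρ) = 0.2773/(1 − 0.2773) = 0.2773/0.7227 = 0.3837

Final: 0.3837


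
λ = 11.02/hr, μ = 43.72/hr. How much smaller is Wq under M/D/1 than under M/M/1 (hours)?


ρ = 11.02/43.72 = 0.2521
Wq(M/M/1) = ρ/(μ−λ) = 0.2521/32.70 = 0.007708 hr
Wq(M/D/1) = ρ/(2(μ−λ)) = 0.003854 hr
Savings = 0.007708 − 0.003854 = 0.003854 hr

Final: 0.003854 hr


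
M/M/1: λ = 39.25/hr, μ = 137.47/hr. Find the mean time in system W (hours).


W = 1/(μ−λ) = 1/(137.47 − 39.25) = 1/98.22 = 0.01018 hr

Final: 0.01018 hr


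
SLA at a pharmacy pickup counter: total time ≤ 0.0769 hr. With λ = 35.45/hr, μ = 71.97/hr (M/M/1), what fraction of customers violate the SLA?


W ~ Exponential(μ−λ) for M/M/1.
μ − λ = 71.97 − 35.45 = 36.5200
P(W > t) = e^{−(μ−λ)t} = e^{−2.8084} = 0.060302

Final: 0.060302


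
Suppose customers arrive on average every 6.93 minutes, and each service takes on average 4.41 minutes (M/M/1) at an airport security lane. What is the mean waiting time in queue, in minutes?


λ = 60/6.93 = 8.6580 /hr
μ = 60/4.41 = 13.6054 /hr
ρ = λ/μ = 8.6580/13.6054 = 0.6364
Wq = ρ/(μ−λ) = 0.6364/(13.6054−8.6580) = 0.12863 hr
In minutes: 0.12863·60 = 7.718 min

Final: 7.718 min


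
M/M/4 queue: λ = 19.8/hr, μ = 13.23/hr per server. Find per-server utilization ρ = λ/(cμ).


ρ = λ/(cμ) = 19.8/(4·13.23) = 19.8/52.92 = 0.3741

Final: 0.3741


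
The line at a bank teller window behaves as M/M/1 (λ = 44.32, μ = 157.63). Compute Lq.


ρ = 44.32/157.63 = 0.2812
Lq = ρ²/(1−ρ) = 0.07905/0.7188 = 0.1100

Final: 0.1100


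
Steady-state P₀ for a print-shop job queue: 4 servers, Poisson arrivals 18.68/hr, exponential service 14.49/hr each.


a = λ/μ = 18.68/14.49 = 1.2892; ρ = a/c = 0.3223
Σ_{k=0}^{3} a^k/k! (terms k=0..3) = 1.00000 + 1.28916 + 0.83097 + 0.35709 = 3.47723
Tail: a^4/(4!(1−ρ)) = 2.76207/(24·0.6777) = 0.16982
P₀ = 1/(3.47723 + 0.16982) = 1/3.64704 = 0.274195

Final: 0.274195


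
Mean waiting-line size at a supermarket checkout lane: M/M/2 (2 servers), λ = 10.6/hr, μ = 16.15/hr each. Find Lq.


a = λ/μ = 0.6563; ρ = a/2 = 0.3282
P₀ = 0.505828
Lq = P₀·a^c·ρ / (c!·(1−ρ)²) = 0.505828·0.43079·0.3282/(2·0.45135)
= 0.07922

Final: 0.07922


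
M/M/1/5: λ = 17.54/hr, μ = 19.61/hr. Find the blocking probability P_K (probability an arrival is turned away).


ρ = λ/μ = 17.54/19.61 = 0.8944
P_K = (1−ρ)ρ^K/(1−ρ^(K+1)) = (0.1056·0.572480)/(1 − 0.512050)
= 0.060430/0.487950 = 0.123845

Final: 0.123845


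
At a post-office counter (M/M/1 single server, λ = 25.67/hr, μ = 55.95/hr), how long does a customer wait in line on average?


ρ = 25.67/55.95 = 0.4588
Wq = ρ/(μ−λ) = 0.4588/(55.95 − 25.67) = 0.4588/30.28 = 0.01515 hr

Final: 0.01515 hr


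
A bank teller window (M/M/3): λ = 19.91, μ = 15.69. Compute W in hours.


a = 1.2690; ρ = 0.4230; P₀ = 0.272903
Lq = P₀·a^c·ρ/(c!(1−ρ)²) = 0.11808
Wq = Lq/λ = 0.11808/19.91 = 0.005930 hr
W = Wq + 1/μ = 0.005930 + 0.06373 = 0.06967 hr

Final: 0.06967 hr


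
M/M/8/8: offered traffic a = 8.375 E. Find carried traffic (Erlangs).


B(8,8.375) = 0.256133 (Erlang-B)
Carried load = a(1 − B) = 8.375·(1 − 0.256133) = 8.375·0.743867 = 6.2299 E

Final: 6.2299 Erlangs


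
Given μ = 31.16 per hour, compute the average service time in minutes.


Mean service time = 1/μ = 1/31.16 hour = 0.03209 hour
In minutes: 0.03209 × 60 = 1.9255 min

Final: 1.9255 min


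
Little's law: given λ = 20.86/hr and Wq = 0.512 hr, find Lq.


Lq = λWq = 20.86·0.512 = 10.6803

Final: 10.6803


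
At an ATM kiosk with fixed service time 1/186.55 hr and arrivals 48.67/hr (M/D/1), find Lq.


ρ = 48.67/186.55 = 0.2609
M/D/1: Lq = ρ²/(2(1−ρ)) = 0.06807/(2·0.7391) = 0.04605

Final: 0.04605


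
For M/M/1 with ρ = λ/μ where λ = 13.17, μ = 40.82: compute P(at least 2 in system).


ρ = 13.17/40.82 = 0.3226
P(N ≥ n) = ρ^n = 0.3226^2 = 0.104094

Final: 0.104094


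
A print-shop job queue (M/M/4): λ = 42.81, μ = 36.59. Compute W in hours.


a = 1.1700; ρ = 0.2925; P₀ = 0.309433
Lq = P₀·a^c·ρ/(c!(1−ρ)²) = 0.01412
Wq = Lq/λ = 0.01412/42.81 = 0.0003298 hr
W = Wq + 1/μ = 0.0003298 + 0.02733 = 0.02766 hr

Final: 0.02766 hr


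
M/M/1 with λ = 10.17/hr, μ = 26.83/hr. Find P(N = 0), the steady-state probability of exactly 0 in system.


ρ = 10.17/26.83 = 0.3791
P_n = (1−ρ)·ρ^n = (1 − 0.3791)·0.3791^0 = 0.6209·1.000000 = 0.620947

Final: 0.620947


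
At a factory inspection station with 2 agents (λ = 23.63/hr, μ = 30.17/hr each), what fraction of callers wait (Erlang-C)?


a = λ/μ = 0.7832; ρ = a/2 = 0.3916
P₀ = 0.437180 (from M/M/c formula)
C(c,a) = [a^c/(c!(1−ρ))]·P₀ = [0.61345/(2·0.6084)]·0.437180
= 0.50416·0.437180 = 0.220408

Final: 0.220408


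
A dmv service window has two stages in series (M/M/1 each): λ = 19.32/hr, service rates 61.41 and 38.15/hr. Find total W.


Each node sees arrival rate λ = 19.32/hr (tandem ⇒ throughput preserved).
W₁ = 1/(μ₁−λ) = 1/(61.41−19.32) = 0.02376 hr
W₂ = 1/(μ₂−λ) = 1/(38.15−19.32) = 0.05311 hr
W_total = W₁ + W₂ = 0.02376 + 0.05311 = 0.07687 hr

Final: 0.07687 hr


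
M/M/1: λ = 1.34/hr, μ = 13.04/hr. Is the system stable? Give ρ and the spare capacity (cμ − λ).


Total capacity cμ = 1·13.04 = 13.04/hr
ρ = λ/(cμ) = 1.34/13.04 = 0.1028
Stable ⇔ ρ < 1: YES
Spare capacity = cμ − λ = 13.04 − 1.34 = 11.70/hr

Final: ρ = 0.1028; stable; margin = 11.70/hr


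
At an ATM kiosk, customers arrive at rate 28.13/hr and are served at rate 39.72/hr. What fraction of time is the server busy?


ρ = λ/μ = 28.13/39.72 = 0.7082

Final: 0.7082


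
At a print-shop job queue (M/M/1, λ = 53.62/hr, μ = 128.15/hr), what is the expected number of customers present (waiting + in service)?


ρ = λ/μ = 53.62/128.15 = 0.4184
L = ρ/(1−ρ) = 0.4184/(1 − 0.4184) = 0.4184/0.5816 = 0.7194

Final: 0.7194


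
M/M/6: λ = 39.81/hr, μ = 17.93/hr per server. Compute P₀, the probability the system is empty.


a = λ/μ = 39.81/17.93 = 2.2203; ρ = a/c = 0.3701
Σ_{k=0}^{5} a^k/k! (terms k=0..5) = 1.00000 + 2.22030 + 2.46487 + 1.82425 + 1.01260 + 0.44965 = 8.97167
Tail: a^6/(6!(1−ρ)) = 119.80400/(720·0.6299) = 0.26414
P₀ = 1/(8.97167 + 0.26414) = 1/9.23581 = 0.108274

Final: 0.108274


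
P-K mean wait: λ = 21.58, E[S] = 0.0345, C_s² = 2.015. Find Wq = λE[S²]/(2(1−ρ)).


ρ = λ·E[S] = 21.58·0.0345 = 0.7445
E[S²] = E[S]²(1+C_s²) = 0.0345²·(1+2.015) = 0.003589
Wq = λ·E[S²]/(2(1−ρ)) = 21.58·0.003589/(2·0.2555) = 0.15156 hr

Final: 0.15156 hr


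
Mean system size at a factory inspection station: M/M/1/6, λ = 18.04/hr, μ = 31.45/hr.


ρ = 18.04/31.45 = 0.5736
L = ρ[1 − (K+1)ρ^K + Kρ^(K+1)] / [(1−ρ)(1−ρ^(K+1))]
Numerator: 0.5736·(1 − 7·0.035620 + 6·0.020432) = 0.500905
Denominator: (0.4264)·(0.979568) = 0.417679
L = 0.500905/0.417679 = 1.1993

Final: 1.1993


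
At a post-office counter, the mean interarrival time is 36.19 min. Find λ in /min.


λ = 1/(interarrival time) in consistent units.
1 minute = 1 min, so λ = 1/36.19 = 0.02763 per minute

Final: 0.02763 /min


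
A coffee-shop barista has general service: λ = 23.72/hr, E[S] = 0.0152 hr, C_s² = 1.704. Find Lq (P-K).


ρ = λ·E[S] = 23.72·0.0152 = 0.3605
Lq = ρ²(1+C_s²)/(2(1−ρ)) = 0.1300·(1+1.704)/(2·0.6395)
= 0.1300·2.7040/1.2789 = 0.27484

Final: 0.27484


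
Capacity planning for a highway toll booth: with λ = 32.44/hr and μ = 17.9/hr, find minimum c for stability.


Stability requires cμ > λ ⇔ c > λ/μ.
λ/μ = 32.44/17.9 = 1.8123
Minimum integer c = ⌊1.8123⌋ + 1 = 2
Check: 2·17.9 = 35.80 > 32.44, while 1·17.9 = 17.90 ≤ 32.44

Final: 2 servers


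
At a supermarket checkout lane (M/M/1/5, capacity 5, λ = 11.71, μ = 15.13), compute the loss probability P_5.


ρ = λ/μ = 11.71/15.13 = 0.7740
P_K = (1−ρ)ρ^K/(1−ρ^(K+1)) = (0.2260·0.277709)/(1 − 0.214935)
= 0.062774/0.785065 = 0.079960

Final: 0.079960


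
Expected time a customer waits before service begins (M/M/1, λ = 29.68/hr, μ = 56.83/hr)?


ρ = 29.68/56.83 = 0.5223
Wq = ρ/(μ−λ) = 0.5223/(56.83 − 29.68) = 0.5223/27.15 = 0.01924 hr

Final: 0.01924 hr


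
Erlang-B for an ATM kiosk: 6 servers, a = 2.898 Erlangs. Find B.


B(c,a) = (a^c/c!) / Σ_{k=0}^{c} a^k/k!
a^6/6! = 0.822731
Σ terms (k=0..6): 1.00000 + 2.89800 + 4.19920 + 4.05643 + 2.93888 + 1.70338 + 0.82273 = 17.618621
B = 0.822731/17.618621 = 0.046697

Final: 0.046697


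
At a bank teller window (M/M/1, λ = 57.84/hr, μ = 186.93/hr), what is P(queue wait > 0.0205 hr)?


ρ = 57.84/186.93 = 0.3094
P(Wq > t) = ρ·e^{−(μ−λ)t} = 0.3094·e^{−2.6463}
= 0.3094·0.070910 = 0.021941

Final: 0.021941


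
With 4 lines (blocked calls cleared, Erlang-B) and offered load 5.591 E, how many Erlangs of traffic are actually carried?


B(4,5.591) = 0.442242 (Erlang-B)
Carried load = a(1 − B) = 5.591·(1 − 0.442242) = 5.591·0.557758 = 3.1184 E

Final: 3.1184 Erlangs


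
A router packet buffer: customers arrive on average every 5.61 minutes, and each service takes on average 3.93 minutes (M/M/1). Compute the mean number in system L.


λ = 60/5.61 = 10.6952 /hr
μ = 60/3.93 = 15.2672 /hr
ρ = λ/μ = 10.6952/15.2672 = 0.7005
L = ρ/(1−ρ) = 0.7005/0.2995 = 2.3393

Final: 2.3393


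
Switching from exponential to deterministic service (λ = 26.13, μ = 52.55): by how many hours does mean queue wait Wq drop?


ρ = 26.13/52.55 = 0.4972
Wq(M/M/1) = ρ/(μ−λ) = 0.4972/26.42 = 0.01882 hr
Wq(M/D/1) = ρ/(2(μ−λ)) = 0.009410 hr
Savings = 0.01882 − 0.009410 = 0.009410 hr

Final: 0.009410 hr


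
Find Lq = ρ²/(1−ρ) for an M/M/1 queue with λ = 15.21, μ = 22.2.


ρ = 15.21/22.2 = 0.6851
Lq = ρ²/(1−ρ) = 0.4694/0.3149 = 1.4908

Final: 1.4908


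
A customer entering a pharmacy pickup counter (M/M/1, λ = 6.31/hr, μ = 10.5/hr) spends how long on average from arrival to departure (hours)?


W = 1/(μ−λ) = 1/(10.5 − 6.31) = 1/4.19 = 0.2387 hr

Final: 0.2387 hr


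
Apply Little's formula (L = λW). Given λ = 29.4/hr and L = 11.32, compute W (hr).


W = L/λ = 11.32/29.4 = 0.3850 hr

Final: 0.3850 hr


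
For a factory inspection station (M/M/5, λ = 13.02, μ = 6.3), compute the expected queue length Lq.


a = λ/μ = 2.0667; ρ = a/5 = 0.4133
P₀ = 0.125486
Lq = P₀·a^c·ρ / (c!·(1−ρ)²) = 0.125486·37.70094·0.4133/(120·0.34418)
= 0.04735

Final: 0.04735


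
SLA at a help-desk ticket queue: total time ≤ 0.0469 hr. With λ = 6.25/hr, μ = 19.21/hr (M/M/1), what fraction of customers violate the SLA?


W ~ Exponential(μ−λ) for M/M/1.
μ − λ = 19.21 − 6.25 = 12.9600
P(W > t) = e^{−(μ−λ)t} = e^{−0.6078} = 0.544534

Final: 0.544534


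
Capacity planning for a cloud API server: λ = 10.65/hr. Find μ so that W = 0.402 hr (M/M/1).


W = 1/(μ−λ) ⇒ μ − λ = 1/W = 1/0.402 = 2.4876
μ = λ + 1/W = 10.65 + 2.4876 = 13.1376 per hr

Final: 13.1376 /hr


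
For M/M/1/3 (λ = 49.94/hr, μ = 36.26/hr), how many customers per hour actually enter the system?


ρ = 1.3773; P_K = (1−ρ)ρ^3/(1−ρ^4) = 0.379360
λ_eff = λ(1 − P_K) = 49.94·(1 − 0.379360) = 49.94·0.620640 = 30.9948 /hr

Final: 30.9948 /hr


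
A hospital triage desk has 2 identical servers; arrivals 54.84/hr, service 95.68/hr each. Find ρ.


ρ = λ/(cμ) = 54.84/(2·95.68) = 54.84/191.36 = 0.2866

Final: 0.2866


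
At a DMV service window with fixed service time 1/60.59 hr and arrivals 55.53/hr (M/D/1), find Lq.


ρ = 55.53/60.59 = 0.9165
M/D/1: Lq = ρ²/(2(1−ρ)) = 0.8400/(2·0.08351) = 5.02891

Final: 5.02891


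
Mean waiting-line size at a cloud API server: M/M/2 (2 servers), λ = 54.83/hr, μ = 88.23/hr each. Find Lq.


a = λ/μ = 0.6214; ρ = a/2 = 0.3107
P₀ = 0.525877
Lq = P₀·a^c·ρ / (c!·(1−ρ)²) = 0.525877·0.38619·0.3107/(2·0.47510)
= 0.06641

Final: 0.06641


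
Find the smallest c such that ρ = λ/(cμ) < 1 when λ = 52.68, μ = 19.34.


Stability requires cμ > λ ⇔ c > λ/μ.
λ/μ = 52.68/19.34 = 2.7239
Minimum integer c = ⌊2.7239⌋ + 1 = 3
Check: 3·19.34 = 58.02 > 52.68, while 2·19.34 = 38.68 ≤ 52.68

Final: 3 servers


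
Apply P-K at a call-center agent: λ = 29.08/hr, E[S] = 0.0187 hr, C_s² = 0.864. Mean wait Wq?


ρ = λ·E[S] = 29.08·0.0187 = 0.5438
E[S²] = E[S]²(1+C_s²) = 0.0187²·(1+0.864) = 0.0006518
Wq = λ·E[S²]/(2(1−ρ)) = 29.08·0.0006518/(2·0.4562) = 0.02077 hr

Final: 0.02077 hr


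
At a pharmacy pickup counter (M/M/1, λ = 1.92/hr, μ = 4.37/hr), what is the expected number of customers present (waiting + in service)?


ρ = λ/μ = 1.92/4.37 = 0.4394
L = ρ/(1−ρ) = 0.4394/(1 − 0.4394) = 0.4394/0.5606 = 0.7837

Final: 0.7837


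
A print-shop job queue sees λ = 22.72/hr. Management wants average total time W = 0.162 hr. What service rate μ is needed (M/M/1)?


W = 1/(μ−λ) ⇒ μ − λ = 1/W = 1/0.162 = 6.1728
μ = λ + 1/W = 22.72 + 6.1728 = 28.8928 per hr

Final: 28.8928 /hr


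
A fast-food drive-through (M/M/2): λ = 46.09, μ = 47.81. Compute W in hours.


a = 0.9640; ρ = 0.4820; P₀ = 0.349517
Lq = P₀·a^c·ρ/(c!(1−ρ)²) = 0.29176
Wq = Lq/λ = 0.29176/46.09 = 0.006330 hr
W = Wq + 1/μ = 0.006330 + 0.02092 = 0.02725 hr

Final: 0.02725 hr


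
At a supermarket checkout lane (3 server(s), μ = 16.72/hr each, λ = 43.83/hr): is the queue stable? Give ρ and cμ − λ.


Total capacity cμ = 3·16.72 = 50.16/hr
ρ = λ/(cμ) = 43.83/50.16 = 0.8738
Stable ⇔ ρ < 1: YES
Spare capacity = cμ − λ = 50.16 − 43.83 = 6.33/hr

Final: ρ = 0.8738; stable; margin = 6.33/hr


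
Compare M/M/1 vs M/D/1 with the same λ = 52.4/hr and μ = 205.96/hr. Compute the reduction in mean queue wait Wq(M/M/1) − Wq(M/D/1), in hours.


ρ = 52.4/205.96 = 0.2544
Wq(M/M/1) = ρ/(μ−λ) = 0.2544/153.56 = 0.001657 hr
Wq(M/D/1) = ρ/(2(μ−λ)) = 0.0008284 hr
Savings = 0.001657 − 0.0008284 = 0.0008284 hr

Final: 0.0008284 hr


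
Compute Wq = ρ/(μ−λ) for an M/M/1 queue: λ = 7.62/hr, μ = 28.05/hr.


ρ = 7.62/28.05 = 0.2717
Wq = ρ/(μ−λ) = 0.2717/(28.05 − 7.62) = 0.2717/20.43 = 0.01330 hr

Final: 0.01330 hr


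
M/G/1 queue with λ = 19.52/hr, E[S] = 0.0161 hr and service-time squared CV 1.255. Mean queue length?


ρ = λ·E[S] = 19.52·0.0161 = 0.3143
Lq = ρ²(1+C_s²)/(2(1−ρ)) = 0.09877·(1+1.255)/(2·0.6857)
= 0.09877·2.2550/1.3715 = 0.16240

Final: 0.16240


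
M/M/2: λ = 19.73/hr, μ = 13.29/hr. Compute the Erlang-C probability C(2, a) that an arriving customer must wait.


a = λ/μ = 1.4846; ρ = a/2 = 0.7423
P₀ = 0.147916 (from M/M/c formula)
C(c,a) = [a^c/(c!(1−ρ))]·P₀ = [2.20396/(2·0.2577)]·0.147916
= 4.27601·0.147916 = 0.632491

Final: 0.632491


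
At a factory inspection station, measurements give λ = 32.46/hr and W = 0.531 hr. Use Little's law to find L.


L = λW = 32.46·0.531 = 17.2363

Final: 17.2363


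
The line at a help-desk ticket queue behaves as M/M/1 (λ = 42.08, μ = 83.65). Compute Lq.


ρ = 42.08/83.65 = 0.5030
Lq = ρ²/(1−ρ) = 0.2531/0.4970 = 0.5092

Final: 0.5092


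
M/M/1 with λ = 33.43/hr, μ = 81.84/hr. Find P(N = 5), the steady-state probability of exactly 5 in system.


ρ = 33.43/81.84 = 0.4085
P_n = (1−ρ)·ρ^n = (1 − 0.4085)·0.4085^5 = 0.5915·0.011372 = 0.006727

Final: 0.006727


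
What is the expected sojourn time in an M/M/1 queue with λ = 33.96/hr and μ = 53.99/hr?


W = 1/(μ−λ) = 1/(53.99 − 33.96) = 1/20.03 = 0.04993 hr

Final: 0.04993 hr


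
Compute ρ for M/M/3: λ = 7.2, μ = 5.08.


ρ = λ/(cμ) = 7.2/(3·5.08) = 7.2/15.24 = 0.4724

Final: 0.4724


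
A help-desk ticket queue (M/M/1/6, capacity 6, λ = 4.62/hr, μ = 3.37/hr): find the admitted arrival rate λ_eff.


ρ = 1.3709; P_K = (1−ρ)ρ^6/(1−ρ^7) = 0.303962
λ_eff = λ(1 − P_K) = 4.62·(1 − 0.303962) = 4.62·0.696038 = 3.2157 /hr

Final: 3.2157 /hr


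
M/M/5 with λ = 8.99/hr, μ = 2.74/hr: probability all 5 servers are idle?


a = λ/μ = 8.99/2.74 = 3.2810; ρ = a/c = 0.6562
Σ_{k=0}^{4} a^k/k! (terms k=0..4) = 1.00000 + 3.28102 + 5.38255 + 5.88676 + 4.82864 = 20.37898
Tail: a^5/(5!(1−ρ)) = 380.22936/(120·0.3438) = 9.21646
P₀ = 1/(20.37898 + 9.21646) = 1/29.59543 = 0.033789

Final: 0.033789


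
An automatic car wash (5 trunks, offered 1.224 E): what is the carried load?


B(5,1.224) = 0.006743 (Erlang-B)
Carried load = a(1 − B) = 1.224·(1 − 0.006743) = 1.224·0.993257 = 1.2157 E

Final: 1.2157 Erlangs


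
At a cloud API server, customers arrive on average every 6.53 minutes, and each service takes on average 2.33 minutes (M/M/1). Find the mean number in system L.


λ = 60/6.53 = 9.1884 /hr
μ = 60/2.33 = 25.7511 /hr
ρ = λ/μ = 9.1884/25.7511 = 0.3568
L = ρ/(1−ρ) = 0.3568/0.6432 = 0.5548

Final: 0.5548


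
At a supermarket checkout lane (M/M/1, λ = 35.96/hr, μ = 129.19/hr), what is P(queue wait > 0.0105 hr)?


ρ = 35.96/129.19 = 0.2783
P(Wq > t) = ρ·e^{−(μ−λ)t} = 0.2783·e^{−0.9789}
= 0.2783·0.375719 = 0.104581

Final: 0.104581


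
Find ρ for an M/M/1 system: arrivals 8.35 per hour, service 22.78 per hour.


ρ = λ/μ = 8.35/22.78 = 0.3665

Final: 0.3665


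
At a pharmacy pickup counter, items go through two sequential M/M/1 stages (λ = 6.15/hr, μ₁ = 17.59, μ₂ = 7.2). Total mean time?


Each node sees arrival rate λ = 6.15/hr (tandem ⇒ throughput preserved).
W₁ = 1/(μ₁−λ) = 1/(17.59−6.15) = 0.08741 hr
W₂ = 1/(μ₂−λ) = 1/(7.2−6.15) = 0.95238 hr
W_total = W₁ + W₂ = 0.08741 + 0.95238 = 1.03979 hr

Final: 1.03979 hr


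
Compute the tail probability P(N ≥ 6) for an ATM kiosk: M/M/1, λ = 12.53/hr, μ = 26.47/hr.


ρ = 12.53/26.47 = 0.4734
P(N ≥ n) = ρ^n = 0.4734^6 = 0.011251

Final: 0.011251


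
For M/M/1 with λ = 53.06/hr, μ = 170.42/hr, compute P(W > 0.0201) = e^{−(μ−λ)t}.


W ~ Exponential(μ−λ) for M/M/1.
μ − λ = 170.42 − 53.06 = 117.3600
P(W > t) = e^{−(μ−λ)t} = e^{−2.3589} = 0.094521

Final: 0.094521


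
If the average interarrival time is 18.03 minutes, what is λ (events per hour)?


λ = 1/(interarrival time) in consistent units.
1 hour = 60 min, so λ = 60/18.03 = 3.3278 per hour

Final: 3.3278 /hr


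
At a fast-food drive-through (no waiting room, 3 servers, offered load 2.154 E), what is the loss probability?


B(c,a) = (a^c/c!) / Σ_{k=0}^{c} a^k/k!
a^3/3! = 1.665658
Σ terms (k=0..3): 1.00000 + 2.15400 + 2.31986 + 1.66566 = 7.139516
B = 1.665658/7.139516 = 0.233301

Final: 0.233301


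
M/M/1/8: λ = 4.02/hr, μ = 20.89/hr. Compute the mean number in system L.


ρ = 4.02/20.89 = 0.1924
L = ρ[1 − (K+1)ρ^K + Kρ^(K+1)] / [(1−ρ)(1−ρ^(K+1))]
Numerator: 0.1924·(1 − 9·0.000001881 + 8·0.0000003619) = 0.192434
Denominator: (0.8076)·(1.000000) = 0.807563
L = 0.192434/0.807563 = 0.2383

Final: 0.2383


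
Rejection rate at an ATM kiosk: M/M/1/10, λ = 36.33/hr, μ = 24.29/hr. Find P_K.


ρ = λ/μ = 36.33/24.29 = 1.4957
P_K = (1−ρ)ρ^K/(1−ρ^(K+1)) = (-0.4957·56.024609)/(1 − 83.794731)
= -27.770123/-82.794731 = 0.335409

Final: 0.335409


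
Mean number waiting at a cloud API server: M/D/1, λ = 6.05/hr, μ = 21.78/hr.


ρ = 6.05/21.78 = 0.2778
M/D/1: Lq = ρ²/(2(1−ρ)) = 0.07716/(2·0.7222) = 0.05342

Final: 0.05342


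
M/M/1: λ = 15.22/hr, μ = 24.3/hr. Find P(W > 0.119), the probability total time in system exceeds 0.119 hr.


W ~ Exponential(μ−λ) for M/M/1.
μ − λ = 24.3 − 15.22 = 9.0800
P(W > t) = e^{−(μ−λ)t} = e^{−1.0805} = 0.339419

Final: 0.339419


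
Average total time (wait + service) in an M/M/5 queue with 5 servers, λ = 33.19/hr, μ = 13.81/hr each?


a = 2.4033; ρ = 0.4807; P₀ = 0.088640
Lq = P₀·a^c·ρ/(c!(1−ρ)²) = 0.10555
Wq = Lq/λ = 0.10555/33.19 = 0.003180 hr
W = Wq + 1/μ = 0.003180 + 0.07241 = 0.07559 hr

Final: 0.07559 hr


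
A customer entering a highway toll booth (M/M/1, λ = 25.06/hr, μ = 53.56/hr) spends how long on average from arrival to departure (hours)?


W = 1/(μ−λ) = 1/(53.56 − 25.06) = 1/28.50 = 0.03509 hr

Final: 0.03509 hr


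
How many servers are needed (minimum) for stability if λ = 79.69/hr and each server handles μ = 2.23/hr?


Stability requires cμ > λ ⇔ c > λ/μ.
λ/μ = 79.69/2.23 = 35.7354
Minimum integer c = ⌊35.7354⌋ + 1 = 36
Check: 36·2.23 = 80.28 > 79.69, while 35·2.23 = 78.05 ≤ 79.69

Final: 36 servers


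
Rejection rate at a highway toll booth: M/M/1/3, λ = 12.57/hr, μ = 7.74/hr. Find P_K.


ρ = λ/μ = 12.57/7.74 = 1.6240
P_K = (1−ρ)ρ^K/(1−ρ^(K+1)) = (-0.6240·4.283344)/(1 − 6.956283)
= -2.672939/-5.956283 = 0.448760

Final: 0.448760


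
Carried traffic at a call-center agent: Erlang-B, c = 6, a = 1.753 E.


B(6,1.753) = 0.006999 (Erlang-B)
Carried load = a(1 − B) = 1.753·(1 − 0.006999) = 1.753·0.993001 = 1.7407 E

Final: 1.7407 Erlangs


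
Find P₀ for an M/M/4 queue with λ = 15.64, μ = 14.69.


a = λ/μ = 15.64/14.69 = 1.0647; ρ = a/c = 0.2662
Σ_{k=0}^{3} a^k/k! (terms k=0..3) = 1.00000 + 1.06467 + 0.56676 + 0.20114 = 2.83257
Tail: a^4/(4!(1−ρ)) = 1.28487/(24·0.7338) = 0.07295
P₀ = 1/(2.83257 + 0.07295) = 1/2.90552 = 0.344172

Final: 0.344172


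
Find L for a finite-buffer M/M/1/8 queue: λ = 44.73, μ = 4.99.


ρ = 44.73/4.99 = 8.9639
L = ρ[1 − (K+1)ρ^K + Kρ^(K+1)] / [(1−ρ)(1−ρ^(K+1))]
Numerator: 8.9639·(1 − 9·41685673.285875 + 8·373667367.951338) = 23433212324.196835
Denominator: (-7.9639)·(-373667366.951338) = 2975859952.434103
L = 23433212324.196835/2975859952.434103 = 7.8744

Final: 7.8744


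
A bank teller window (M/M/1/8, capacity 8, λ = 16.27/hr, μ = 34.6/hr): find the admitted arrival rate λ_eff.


ρ = 0.4702; P_K = (1−ρ)ρ^8/(1−ρ^9) = 0.001268
λ_eff = λ(1 − P_K) = 16.27·(1 − 0.001268) = 16.27·0.998732 = 16.2494 /hr

Final: 16.2494 /hr


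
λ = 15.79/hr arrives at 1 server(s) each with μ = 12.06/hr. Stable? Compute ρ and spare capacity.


Total capacity cμ = 1·12.06 = 12.06/hr
ρ = λ/(cμ) = 15.79/12.06 = 1.3093
Stable ⇔ ρ < 1: NO
Spare capacity = cμ − λ = 12.06 − 15.79 = -3.73/hr

Final: ρ = 1.3093; unstable; margin = -3.73/hr


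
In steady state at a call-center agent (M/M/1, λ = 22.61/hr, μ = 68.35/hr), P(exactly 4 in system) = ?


ρ = 22.61/68.35 = 0.3308
P_n = (1−ρ)·ρ^n = (1 − 0.3308)·0.3308^4 = 0.6692·0.011974 = 0.008013

Final: 0.008013


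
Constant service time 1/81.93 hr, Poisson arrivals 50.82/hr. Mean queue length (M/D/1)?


ρ = 50.82/81.93 = 0.6203
M/D/1: Lq = ρ²/(2(1−ρ)) = 0.3848/(2·0.3797) = 0.50664

Final: 0.50664


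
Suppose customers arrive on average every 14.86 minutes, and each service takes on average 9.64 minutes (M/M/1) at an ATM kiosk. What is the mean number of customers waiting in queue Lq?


λ = 60/14.86 = 4.0377 /hr
μ = 60/9.64 = 6.2241 /hr
ρ = λ/μ = 4.0377/6.2241 = 0.6487
Lq = ρ²/(1−ρ) = 0.4208/0.3513 = 1.1980

Final: 1.1980


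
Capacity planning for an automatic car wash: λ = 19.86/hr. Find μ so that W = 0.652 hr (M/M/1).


W = 1/(μ−λ) ⇒ μ − λ = 1/W = 1/0.652 = 1.5337
μ = λ + 1/W = 19.86 + 1.5337 = 21.3937 per hr

Final: 21.3937 /hr


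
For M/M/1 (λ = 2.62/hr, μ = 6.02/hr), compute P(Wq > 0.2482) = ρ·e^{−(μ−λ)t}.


ρ = 2.62/6.02 = 0.4352
P(Wq > t) = ρ·e^{−(μ−λ)t} = 0.4352·e^{−0.8439}
= 0.4352·0.430039 = 0.187160

Final: 0.187160


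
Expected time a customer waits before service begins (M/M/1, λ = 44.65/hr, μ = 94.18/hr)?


ρ = 44.65/94.18 = 0.4741
Wq = ρ/(μ−λ) = 0.4741/(94.18 − 44.65) = 0.4741/49.53 = 0.009572 hr

Final: 0.009572 hr


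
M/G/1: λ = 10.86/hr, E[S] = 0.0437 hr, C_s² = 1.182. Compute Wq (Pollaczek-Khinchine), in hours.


ρ = λ·E[S] = 10.86·0.0437 = 0.4746
E[S²] = E[S]²(1+C_s²) = 0.0437²·(1+1.182) = 0.004167
Wq = λ·E[S²]/(2(1−ρ)) = 10.86·0.004167/(2·0.5254) = 0.04306 hr

Final: 0.04306 hr


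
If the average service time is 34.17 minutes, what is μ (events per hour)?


μ = 1/(service time) in consistent units.
1 hour = 60 min, so μ = 60/34.17 = 1.7559 per hour

Final: 1.7559 /hr


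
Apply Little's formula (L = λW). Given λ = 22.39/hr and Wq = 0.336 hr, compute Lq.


Lq = λWq = 22.39·0.336 = 7.5230

Final: 7.5230


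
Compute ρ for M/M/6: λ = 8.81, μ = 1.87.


ρ = λ/(cμ) = 8.81/(6·1.87) = 8.81/11.22 = 0.7852

Final: 0.7852


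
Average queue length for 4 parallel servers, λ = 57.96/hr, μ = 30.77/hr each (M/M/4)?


a = λ/μ = 1.8837; ρ = a/4 = 0.4709
P₀ = 0.147862
Lq = P₀·a^c·ρ / (c!·(1−ρ)²) = 0.147862·12.58936·0.4709/(24·0.27993)
= 0.13048

Final: 0.13048


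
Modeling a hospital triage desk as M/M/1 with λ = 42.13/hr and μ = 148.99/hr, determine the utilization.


ρ = λ/μ = 42.13/148.99 = 0.2828

Final: 0.2828


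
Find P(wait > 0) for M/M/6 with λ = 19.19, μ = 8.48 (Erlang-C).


a = λ/μ = 2.2630; ρ = a/6 = 0.3772
P₀ = 0.103716 (from M/M/c formula)
C(c,a) = [a^c/(c!(1−ρ))]·P₀ = [134.29960/(720·0.6228)]·0.103716
= 0.29948·0.103716 = 0.031061

Final: 0.031061


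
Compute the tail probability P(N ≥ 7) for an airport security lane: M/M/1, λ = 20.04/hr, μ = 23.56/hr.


ρ = 20.04/23.56 = 0.8506
P(N ≥ n) = ρ^n = 0.8506^7 = 0.322149

Final: 0.322149


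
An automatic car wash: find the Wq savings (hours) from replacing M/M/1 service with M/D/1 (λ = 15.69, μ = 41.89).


ρ = 15.69/41.89 = 0.3746
Wq(M/M/1) = ρ/(μ−λ) = 0.3746/26.20 = 0.01430 hr
Wq(M/D/1) = ρ/(2(μ−λ)) = 0.007148 hr
Savings = 0.01430 − 0.007148 = 0.007148 hr

Final: 0.007148 hr


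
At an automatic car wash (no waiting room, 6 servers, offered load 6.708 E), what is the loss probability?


B(c,a) = (a^c/c!) / Σ_{k=0}^{c} a^k/k!
a^6/6! = 126.539416
Σ terms (k=0..6): 1.00000 + 6.70800 + 22.49863 + 50.30694 + 84.36474 + 113.18374 + 126.53942 = 404.601465
B = 126.539416/404.601465 = 0.312751

Final: 0.312751


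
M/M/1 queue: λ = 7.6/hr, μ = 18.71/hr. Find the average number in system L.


ρ = λ/μ = 7.6/18.71 = 0.4062
L = ρ/(1−ρ) = 0.4062/(1 − 0.4062) = 0.4062/0.5938 = 0.6841

Final: 0.6841


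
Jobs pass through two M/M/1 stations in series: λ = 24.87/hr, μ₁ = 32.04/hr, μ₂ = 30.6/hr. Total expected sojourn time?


Each node sees arrival rate λ = 24.87/hr (tandem ⇒ throughput preserved).
W₁ = 1/(μ₁−λ) = 1/(32.04−24.87) = 0.13947 hr
W₂ = 1/(μ₂−λ) = 1/(30.6−24.87) = 0.17452 hr
W_total = W₁ + W₂ = 0.13947 + 0.17452 = 0.31399 hr

Final: 0.31399 hr


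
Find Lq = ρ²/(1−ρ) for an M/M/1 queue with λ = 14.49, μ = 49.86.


ρ = 14.49/49.86 = 0.2906
Lq = ρ²/(1−ρ) = 0.08446/0.7094 = 0.1191

Final: 0.1191


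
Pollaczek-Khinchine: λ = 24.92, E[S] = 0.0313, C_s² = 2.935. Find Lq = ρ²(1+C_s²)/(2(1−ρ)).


ρ = λ·E[S] = 24.92·0.0313 = 0.7800
Lq = ρ²(1+C_s²)/(2(1−ρ)) = 0.6084·(1+2.935)/(2·0.2200)
= 0.6084·3.9350/0.4400 = 5.44088

Final: 5.44088


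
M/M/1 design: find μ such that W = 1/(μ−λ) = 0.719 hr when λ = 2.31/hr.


W = 1/(μ−λ) ⇒ μ − λ = 1/W = 1/0.719 = 1.3908
μ = λ + 1/W = 2.31 + 1.3908 = 3.7008 per hr

Final: 3.7008 /hr


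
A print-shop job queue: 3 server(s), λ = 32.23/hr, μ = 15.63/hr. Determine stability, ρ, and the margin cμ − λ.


Total capacity cμ = 3·15.63 = 46.89/hr
ρ = λ/(cμ) = 32.23/46.89 = 0.6874
Stable ⇔ ρ < 1: YES
Spare capacity = cμ − λ = 46.89 − 32.23 = 14.66/hr

Final: ρ = 0.6874; stable; margin = 14.66/hr


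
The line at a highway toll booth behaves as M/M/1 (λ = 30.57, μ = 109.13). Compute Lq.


ρ = 30.57/109.13 = 0.2801
Lq = ρ²/(1−ρ) = 0.07847/0.7199 = 0.1090

Final: 0.1090


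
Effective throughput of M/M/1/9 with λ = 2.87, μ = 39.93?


ρ = 0.07188; P_K = (1−ρ)ρ^9/(1−ρ^10) = 4.752e-11
λ_eff = λ(1 − P_K) = 2.87·(1 − 4.752e-11) = 2.87·1.000000 = 2.8700 /hr

Final: 2.8700 /hr


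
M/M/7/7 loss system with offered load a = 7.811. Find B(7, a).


B(c,a) = (a^c/c!) / Σ_{k=0}^{c} a^k/k!
a^7/7! = 351.978331
Σ terms (k=0..7): 1.00000 + 7.81100 + 30.50586 + 79.42709 + 155.10125 + 242.29918 + 315.43315 + 351.97833 = 1183.555866
B = 351.978331/1183.555866 = 0.297391

Final: 0.297391


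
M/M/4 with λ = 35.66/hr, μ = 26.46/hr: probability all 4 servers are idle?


a = λ/μ = 35.66/26.46 = 1.3477; ρ = a/c = 0.3369
Σ_{k=0}^{3} a^k/k! (terms k=0..3) = 1.00000 + 1.34769 + 0.90814 + 0.40797 = 3.66380
Tail: a^4/(4!(1−ρ)) = 3.29888/(24·0.6631) = 0.20730
P₀ = 1/(3.66380 + 0.20730) = 1/3.87110 = 0.258325

Final: 0.258325


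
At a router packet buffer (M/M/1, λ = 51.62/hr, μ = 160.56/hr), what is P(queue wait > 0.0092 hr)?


ρ = 51.62/160.56 = 0.3215
P(Wq > t) = ρ·e^{−(μ−λ)t} = 0.3215·e^{−1.0022}
= 0.3215·0.367053 = 0.118008

Final: 0.118008


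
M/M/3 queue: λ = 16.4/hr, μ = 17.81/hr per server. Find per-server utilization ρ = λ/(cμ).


ρ = λ/(cμ) = 16.4/(3·17.81) = 16.4/53.43 = 0.3069

Final: 0.3069


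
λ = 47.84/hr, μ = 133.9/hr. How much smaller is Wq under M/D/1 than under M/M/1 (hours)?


ρ = 47.84/133.9 = 0.3573
Wq(M/M/1) = ρ/(μ−λ) = 0.3573/86.06 = 0.004152 hr
Wq(M/D/1) = ρ/(2(μ−λ)) = 0.002076 hr
Savings = 0.004152 − 0.002076 = 0.002076 hr

Final: 0.002076 hr


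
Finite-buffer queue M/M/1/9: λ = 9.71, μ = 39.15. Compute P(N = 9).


ρ = λ/μ = 9.71/39.15 = 0.2480
P_K = (1−ρ)ρ^K/(1−ρ^(K+1)) = (0.7520·0.000003551)/(1 − 0.0000008808)
= 0.000002671/0.999999 = 0.000002671

Final: 0.000002671


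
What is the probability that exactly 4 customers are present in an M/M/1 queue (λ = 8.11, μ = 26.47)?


ρ = 8.11/26.47 = 0.3064
P_n = (1−ρ)·ρ^n = (1 − 0.3064)·0.3064^4 = 0.6936·0.008812 = 0.006112

Final: 0.006112


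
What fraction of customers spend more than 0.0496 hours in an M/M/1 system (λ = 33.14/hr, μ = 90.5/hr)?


W ~ Exponential(μ−λ) for M/M/1.
μ − λ = 90.5 − 33.14 = 57.3600
P(W > t) = e^{−(μ−λ)t} = e^{−2.8451} = 0.058131

Final: 0.058131


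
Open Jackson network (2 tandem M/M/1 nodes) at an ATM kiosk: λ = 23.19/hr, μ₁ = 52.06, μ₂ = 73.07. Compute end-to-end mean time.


Each node sees arrival rate λ = 23.19/hr (tandem ⇒ throughput preserved).
W₁ = 1/(μ₁−λ) = 1/(52.06−23.19) = 0.03464 hr
W₂ = 1/(μ₂−λ) = 1/(73.07−23.19) = 0.02005 hr
W_total = W₁ + W₂ = 0.03464 + 0.02005 = 0.05469 hr

Final: 0.05469 hr


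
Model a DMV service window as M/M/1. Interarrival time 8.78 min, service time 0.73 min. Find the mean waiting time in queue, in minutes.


λ = 60/8.78 = 6.8337 /hr
μ = 60/0.73 = 82.1918 /hr
ρ = λ/μ = 6.8337/82.1918 = 0.08314
Wq = ρ/(μ−λ) = 0.08314/(82.1918−6.8337) = 0.001103 hr
In minutes: 0.001103·60 = 0.06620 min

Final: 0.06620 min


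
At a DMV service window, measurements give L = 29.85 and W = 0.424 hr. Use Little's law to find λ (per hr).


λ = L/W = 29.85/0.424 = 70.4009 /hr

Final: 70.4009 /hr


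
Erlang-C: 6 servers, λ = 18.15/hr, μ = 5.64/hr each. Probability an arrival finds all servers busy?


a = λ/μ = 3.2181; ρ = a/6 = 0.5363
P₀ = 0.039028 (from M/M/c formula)
C(c,a) = [a^c/(c!(1−ρ))]·P₀ = [1110.67028/(720·0.4637)]·0.039028
= 3.32706·0.039028 = 0.129849

Final: 0.129849


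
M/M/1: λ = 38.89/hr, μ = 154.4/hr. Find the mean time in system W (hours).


W = 1/(μ−λ) = 1/(154.4 − 38.89) = 1/115.51 = 0.008657 hr

Final: 0.008657 hr


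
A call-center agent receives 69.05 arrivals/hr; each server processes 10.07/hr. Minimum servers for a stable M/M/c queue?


Stability requires cμ > λ ⇔ c > λ/μ.
λ/μ = 69.05/10.07 = 6.8570
Minimum integer c = ⌊6.8570⌋ + 1 = 7
Check: 7·10.07 = 70.49 > 69.05, while 6·10.07 = 60.42 ≤ 69.05

Final: 7 servers


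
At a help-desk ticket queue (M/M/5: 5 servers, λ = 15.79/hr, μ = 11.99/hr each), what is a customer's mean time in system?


a = 1.3169; ρ = 0.2634; P₀ = 0.267746
Lq = P₀·a^c·ρ/(c!(1−ρ)²) = 0.004290
Wq = Lq/λ = 0.004290/15.79 = 0.0002717 hr
W = Wq + 1/μ = 0.0002717 + 0.08340 = 0.08367 hr

Final: 0.08367 hr


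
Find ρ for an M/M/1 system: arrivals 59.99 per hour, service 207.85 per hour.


ρ = λ/μ = 59.99/207.85 = 0.2886

Final: 0.2886


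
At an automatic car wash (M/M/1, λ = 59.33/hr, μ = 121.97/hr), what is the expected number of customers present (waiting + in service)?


ρ = λ/μ = 59.33/121.97 = 0.4864
L = ρ/(1−ρ) = 0.4864/(1 − 0.4864) = 0.4864/0.5136 = 0.9472

Final: 0.9472


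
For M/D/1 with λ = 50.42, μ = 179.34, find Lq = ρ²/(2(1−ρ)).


ρ = 50.42/179.34 = 0.2811
M/D/1: Lq = ρ²/(2(1−ρ)) = 0.07904/(2·0.7189) = 0.05498

Final: 0.05498


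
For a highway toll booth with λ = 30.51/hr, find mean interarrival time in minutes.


Mean interarrival time = 1/λ = 1/30.51 hour = 0.03278 hour
In minutes: 0.03278 × 60 = 1.9666 min

Final: 1.9666 min


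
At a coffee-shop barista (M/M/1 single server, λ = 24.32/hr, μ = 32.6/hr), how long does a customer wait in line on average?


ρ = 24.32/32.6 = 0.7460
Wq = ρ/(μ−λ) = 0.7460/(32.6 − 24.32) = 0.7460/8.28 = 0.09010 hr

Final: 0.09010 hr


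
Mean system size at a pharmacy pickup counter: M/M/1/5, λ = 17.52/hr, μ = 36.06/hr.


ρ = 17.52/36.06 = 0.4859
L = ρ[1 − (K+1)ρ^K + Kρ^(K+1)] / [(1−ρ)(1−ρ^(K+1))]
Numerator: 0.4859·(1 − 6·0.027073 + 5·0.013154) = 0.438889
Denominator: (0.5141)·(0.986846) = 0.507380
L = 0.438889/0.507380 = 0.8650

Final: 0.8650


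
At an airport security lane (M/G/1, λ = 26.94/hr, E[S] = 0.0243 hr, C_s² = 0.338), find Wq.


ρ = λ·E[S] = 26.94·0.0243 = 0.6546
E[S²] = E[S]²(1+C_s²) = 0.0243²·(1+0.338) = 0.0007901
Wq = λ·E[S²]/(2(1−ρ)) = 26.94·0.0007901/(2·0.3454) = 0.03082 hr

Final: 0.03082 hr


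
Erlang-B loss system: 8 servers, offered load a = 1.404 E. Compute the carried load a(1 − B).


B(8,1.404) = 0.00009198 (Erlang-B)
Carried load = a(1 − B) = 1.404·(1 − 0.00009198) = 1.404·0.999908 = 1.4039 E

Final: 1.4039 Erlangs


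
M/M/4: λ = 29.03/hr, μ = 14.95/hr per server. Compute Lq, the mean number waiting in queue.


a = λ/μ = 1.9418; ρ = a/4 = 0.4855
P₀ = 0.138914
Lq = P₀·a^c·ρ / (c!·(1−ρ)²) = 0.138914·14.21750·0.4855/(24·0.26476)
= 0.15089

Final: 0.15089


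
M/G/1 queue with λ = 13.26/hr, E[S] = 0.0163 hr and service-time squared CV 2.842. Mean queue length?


ρ = λ·E[S] = 13.26·0.0163 = 0.2161
Lq = ρ²(1+C_s²)/(2(1−ρ)) = 0.04672·(1+2.842)/(2·0.7839)
= 0.04672·3.8420/1.5677 = 0.11449

Final: 0.11449


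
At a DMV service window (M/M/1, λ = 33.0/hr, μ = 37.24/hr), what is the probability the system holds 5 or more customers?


ρ = 33.0/37.24 = 0.8861
P(N ≥ n) = ρ^n = 0.8861^5 = 0.546413

Final: 0.546413


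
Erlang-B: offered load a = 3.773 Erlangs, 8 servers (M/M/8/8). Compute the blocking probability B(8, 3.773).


B(c,a) = (a^c/c!) / Σ_{k=0}^{c} a^k/k!
a^8/8! = 1.018530
Σ terms (k=0..8): 1.00000 + 3.77300 + 7.11776 + 8.95178 + 8.44376 + 6.37166 + 4.00671 + 2.15962 + 1.01853 = 42.842827
B = 1.018530/42.842827 = 0.023774

Final: 0.023774


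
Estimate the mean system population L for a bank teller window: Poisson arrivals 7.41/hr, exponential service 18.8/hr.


ρ = λ/μ = 7.41/18.8 = 0.3941
L = ρ/(1−ρ) = 0.3941/(1 − 0.3941) = 0.3941/0.6059 = 0.6506

Final: 0.6506


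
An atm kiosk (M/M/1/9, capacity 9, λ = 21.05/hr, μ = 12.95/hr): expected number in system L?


ρ = 21.05/12.95 = 1.6255
L = ρ[1 − (K+1)ρ^K + Kρ^(K+1)] / [(1−ρ)(1−ρ^(K+1))]
Numerator: 1.6255·(1 − 10·79.221121 + 9·128.772556) = 597.757896
Denominator: (-0.6255)·(-127.772556) = 79.919514
L = 597.757896/79.919514 = 7.4795

Final: 7.4795
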